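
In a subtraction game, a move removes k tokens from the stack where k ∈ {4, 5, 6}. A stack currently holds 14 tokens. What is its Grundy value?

Compute g(0), g(1), … for moves {4, 5, 6}:
k:     0  1  2  3  4  5  6  7  8  9 10 11 12 13 14
g(k):  0  0  0  0  1  1  1  1  2  2  0  0  0  0  1
So g(14) = 1.

1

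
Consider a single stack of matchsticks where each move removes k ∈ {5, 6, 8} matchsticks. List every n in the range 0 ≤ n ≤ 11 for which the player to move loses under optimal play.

0, 1, 2, 3, 4

Build the Grundy sequence with g(k) = mex{g(k−s) : s ∈ {5, 6, 8}, s ≤ k}:
k:     0  1  2  3  4  5  6  7  8  9 10 11
g(k):  0  0  0  0  0  1  1  1  1  1  2  2
The P-positions (g = 0) in 0..11 are 0, 1, 2, 3, 4.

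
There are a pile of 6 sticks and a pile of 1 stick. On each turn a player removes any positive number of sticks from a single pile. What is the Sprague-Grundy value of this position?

7

Nim-sum: 6 ^ 1 = 7.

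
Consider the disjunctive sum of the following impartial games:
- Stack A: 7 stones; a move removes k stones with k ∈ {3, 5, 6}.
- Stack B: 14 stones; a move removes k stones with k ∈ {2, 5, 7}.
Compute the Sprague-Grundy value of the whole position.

2

Grundy values for stack A (subtraction set {3, 5, 6}):
g(0) = mex{} = 0
g(1) = mex{} = 0
g(2) = mex{} = 0
g(3) = mex{0} = 1
g(4) = mex{0} = 1
g(5) = mex{0} = 1
g(6) = mex{0,1} = 2
g(7) = mex{0,1} = 2
So g(7) = 2.
Build the Grundy sequence for stack B with g(k) = mex{g(k−s) : s ∈ {2, 5, 7}, s ≤ k}:
g(0) = mex{} = 0
g(1) = mex{} = 0
g(2) = mex{0} = 1
g(3) = mex{0} = 1
g(4) = mex{1} = 0
g(5) = mex{0,1} = 2
g(6) = mex{0} = 1
g(7) = mex{0,1,2} = 3
g(8) = mex{0,1} = 2
g(9) = mex{0,1,3} = 2
g(10) = mex{1,2} = 0
g(11) = mex{0,1,2} = 3
g(12) = mex{0,2,3} = 1
g(13) = mex{1,2,3} = 0
g(14) = mex{1,2,3} = 0
So g(14) = 0.
By the Sprague-Grundy theorem, the Grundy value of a sum of independent games is the XOR of the component values.
Combined value = 2 XOR 0 = 2.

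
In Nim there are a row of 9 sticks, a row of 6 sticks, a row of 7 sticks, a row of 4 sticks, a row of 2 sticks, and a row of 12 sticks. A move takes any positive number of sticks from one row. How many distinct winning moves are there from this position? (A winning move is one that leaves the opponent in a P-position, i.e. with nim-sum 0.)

In binary:
  1001  (9)
  0110  (6)
  0111  (7)
  0100  (4)
  0010  (2)
  1100  (12)
  ----
  0010  (2)
The overall nim-sum is X = 2. A row of size p has a winning move iff p XOR X < p (reduce it to p XOR X).
  9: 9 XOR 2 = 11 ≥ 9 — no move.
  6: 6 XOR 2 = 4 < 6 — winning move (to 4).
  7: 7 XOR 2 = 5 < 7 — winning move (to 5).
  4: 4 XOR 2 = 6 ≥ 4 — no move.
  2: 2 XOR 2 = 0 < 2 — winning move (to 0).
  12: 12 XOR 2 = 14 ≥ 12 — no move.
That gives 3 winning moves.

3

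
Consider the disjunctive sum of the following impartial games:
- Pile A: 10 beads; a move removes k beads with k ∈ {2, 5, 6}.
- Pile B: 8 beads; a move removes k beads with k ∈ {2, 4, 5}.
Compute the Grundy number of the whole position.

1

Grundy values for pile A (subtraction set {2, 5, 6}):
g(0) = mex{} = 0
g(1) = mex{} = 0
g(2) = mex{0} = 1
g(3) = mex{0} = 1
g(4) = mex{1} = 0
g(5) = mex{0,1} = 2
g(6) = mex{0} = 1
g(7) = mex{0,1,2} = 3
g(8) = mex{1} = 0
g(9) = mex{0,1,3} = 2
g(10) = mex{0,2} = 1
So g(10) = 1.
Build the Grundy sequence for pile B with g(k) = mex{g(k−s) : s ∈ {2, 4, 5}, s ≤ k}:
g(0) = mex{} = 0
g(1) = mex{} = 0
g(2) = mex{0} = 1
g(3) = mex{0} = 1
g(4) = mex{0,1} = 2
g(5) = mex{0,1} = 2
g(6) = mex{0,1,2} = 3
g(7) = mex{1,2} = 0
g(8) = mex{1,2,3} = 0
So g(8) = 0.
The value of a disjunctive sum is the nim-sum of the parts.
Combined value = 1 ⊕ 0 = 1.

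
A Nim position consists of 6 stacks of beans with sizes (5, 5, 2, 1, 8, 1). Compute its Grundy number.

10

Compute the nim-sum pairwise:
5 ⊕ 5 = 0
0 ⊕ 2 = 2
2 ⊕ 1 = 3
3 ⊕ 8 = 11
11 ⊕ 1 = 10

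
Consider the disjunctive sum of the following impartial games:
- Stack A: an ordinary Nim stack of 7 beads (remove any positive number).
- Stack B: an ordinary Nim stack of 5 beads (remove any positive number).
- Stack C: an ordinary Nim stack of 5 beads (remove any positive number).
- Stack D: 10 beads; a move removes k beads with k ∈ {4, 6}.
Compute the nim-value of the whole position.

7

Stack A is a plain Nim stack of size 7, so its Grundy value is 7.
Stack B is a plain Nim stack of size 5, so its Grundy value is 5.
Stack C is a plain Nim stack of size 5, so its Grundy value is 5.
Grundy values for stack D (subtraction set {4, 6}):
g(0) = mex{} = 0
g(1) = mex{} = 0
g(2) = mex{} = 0
g(3) = mex{} = 0
g(4) = mex{0} = 1
g(5) = mex{0} = 1
g(6) = mex{0} = 1
g(7) = mex{0} = 1
g(8) = mex{0,1} = 2
g(9) = mex{0,1} = 2
g(10) = mex{1} = 0
So g(10) = 0.
By the Sprague-Grundy theorem, the Grundy value of a sum of independent games is the XOR of the component values.
Combined value = 7 ⊕ 5 ⊕ 5 ⊕ 0 = 7.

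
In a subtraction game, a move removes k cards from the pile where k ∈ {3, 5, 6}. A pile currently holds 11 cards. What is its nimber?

0

Grundy values for subtraction set {3, 5, 6}:
g(0) = mex{} = 0
g(1) = mex{} = 0
g(2) = mex{} = 0
g(3) = mex{0} = 1
g(4) = mex{0} = 1
g(5) = mex{0} = 1
g(6) = mex{0,1} = 2
g(7) = mex{0,1} = 2
g(8) = mex{0,1} = 2
g(9) = mex{1,2} = 0
g(10) = mex{1,2} = 0
g(11) = mex{1,2} = 0
So g(11) = 0.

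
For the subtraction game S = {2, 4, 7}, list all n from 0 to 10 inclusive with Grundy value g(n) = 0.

0, 1, 6, 9

Grundy values for subtraction set {2, 4, 7}:
k:     0  1  2  3  4  5  6  7  8  9 10
g(k):  0  0  1  1  2  2  0  3  1  0  2
The P-positions (g = 0) in 0..10 are 0, 1, 6, 9.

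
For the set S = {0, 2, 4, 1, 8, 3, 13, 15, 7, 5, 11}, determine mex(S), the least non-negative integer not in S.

6

The values 0, 1, 2, 3, 4, 5 are all present; 6 is the first non-negative integer missing from the set.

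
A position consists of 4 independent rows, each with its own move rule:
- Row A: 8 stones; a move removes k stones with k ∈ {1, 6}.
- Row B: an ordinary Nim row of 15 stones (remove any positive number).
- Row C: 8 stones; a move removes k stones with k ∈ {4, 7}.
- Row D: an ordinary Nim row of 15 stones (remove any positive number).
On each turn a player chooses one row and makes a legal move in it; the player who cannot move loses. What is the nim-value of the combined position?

3

Build the Grundy sequence for row A with g(k) = mex{g(k−s) : s ∈ {1, 6}, s ≤ k}:
k:     0  1  2  3  4  5  6  7  8
g(k):  0  1  0  1  0  1  2  0  1
So g(8) = 1.
Row B is a plain Nim row of size 15, so its Grundy value is 15.
Grundy values for row C (subtraction set {4, 7}):
k:     0  1  2  3  4  5  6  7  8
g(k):  0  0  0  0  1  1  1  1  2
So g(8) = 2.
Row D is a plain Nim row of size 15, so its Grundy value is 15.
By the Sprague-Grundy theorem, the Grundy value of a sum of independent games is the XOR of the component values.
Combined value = 1 XOR 15 XOR 2 XOR 15 = 3.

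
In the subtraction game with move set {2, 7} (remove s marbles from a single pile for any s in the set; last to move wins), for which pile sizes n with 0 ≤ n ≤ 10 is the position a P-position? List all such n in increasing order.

0, 1, 4, 5, 9, 10

Grundy values for subtraction set {2, 7}:
g(0) = mex{} = 0
g(1) = mex{} = 0
g(2) = mex{0} = 1
g(3) = mex{0} = 1
g(4) = mex{1} = 0
g(5) = mex{1} = 0
g(6) = mex{0} = 1
g(7) = mex{0} = 1
g(8) = mex{0,1} = 2
g(9) = mex{1} = 0
g(10) = mex{1,2} = 0
The P-positions (g = 0) in 0..10 are 0, 1, 4, 5, 9, 10.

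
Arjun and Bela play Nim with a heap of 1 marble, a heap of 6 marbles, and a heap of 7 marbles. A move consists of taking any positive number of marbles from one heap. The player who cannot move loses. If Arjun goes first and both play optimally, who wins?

Bela wins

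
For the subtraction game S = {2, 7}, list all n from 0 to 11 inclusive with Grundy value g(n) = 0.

0, 1, 4, 5, 9, 10

Grundy values for subtraction set {2, 7}:
g(0) = mex{} = 0
g(1) = mex{} = 0
g(2) = mex{0} = 1
g(3) = mex{0} = 1
g(4) = mex{1} = 0
g(5) = mex{1} = 0
g(6) = mex{0} = 1
g(7) = mex{0} = 1
g(8) = mex{0,1} = 2
g(9) = mex{1} = 0
g(10) = mex{1,2} = 0
g(11) = mex{0} = 1
The P-positions (g = 0) in 0..11 are 0, 1, 4, 5, 9, 10.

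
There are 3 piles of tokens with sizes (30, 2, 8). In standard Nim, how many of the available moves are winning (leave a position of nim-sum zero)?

Compute the nim-sum pairwise:
30 XOR 2 = 28
28 XOR 8 = 20
The overall nim-sum is X = 20. A pile of size p has a winning move iff p XOR X < p (reduce it to p XOR X).
  30: 30 XOR 20 = 10 < 30 — winning move (to 10).
  2: 2 XOR 20 = 22 ≥ 2 — no move.
  8: 8 XOR 20 = 28 ≥ 8 — no move.
That gives 1 winning move.

1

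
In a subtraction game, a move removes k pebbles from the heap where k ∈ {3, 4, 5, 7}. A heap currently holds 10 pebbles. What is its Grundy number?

0

Grundy values for subtraction set {3, 4, 5, 7}:
g(0) = mex{} = 0
g(1) = mex{} = 0
g(2) = mex{} = 0
g(3) = mex{0} = 1
g(4) = mex{0} = 1
g(5) = mex{0} = 1
g(6) = mex{0,1} = 2
g(7) = mex{0,1} = 2
g(8) = mex{0,1} = 2
g(9) = mex{0,1,2} = 3
g(10) = mex{1,2} = 0
So g(10) = 0.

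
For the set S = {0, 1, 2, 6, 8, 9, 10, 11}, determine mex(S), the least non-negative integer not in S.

3

The values 0, 1, 2 are all present; 3 is the first non-negative integer missing from the set.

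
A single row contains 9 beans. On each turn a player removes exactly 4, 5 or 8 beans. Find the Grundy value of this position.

2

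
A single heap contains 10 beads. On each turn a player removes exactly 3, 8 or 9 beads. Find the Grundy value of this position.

Build the Grundy sequence with g(k) = mex{g(k−s) : s ∈ {3, 8, 9}, s ≤ k}:
k:     0  1  2  3  4  5  6  7  8  9 10
g(k):  0  0  0  1  1  1  0  0  2  1  1
So g(10) = 1.

1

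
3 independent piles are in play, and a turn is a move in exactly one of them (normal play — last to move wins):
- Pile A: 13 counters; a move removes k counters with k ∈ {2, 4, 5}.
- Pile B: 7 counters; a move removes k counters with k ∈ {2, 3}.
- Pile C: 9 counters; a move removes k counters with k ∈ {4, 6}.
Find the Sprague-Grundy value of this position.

0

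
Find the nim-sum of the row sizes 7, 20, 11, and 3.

27

Nim-sum: 7 XOR 20 XOR 11 XOR 3 = 27.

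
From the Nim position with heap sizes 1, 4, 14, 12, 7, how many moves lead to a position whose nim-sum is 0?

Write each in binary and XOR column by column:
  0001  (1)
  0100  (4)
  1110  (14)
  1100  (12)
  0111  (7)
  ----
  0000  (0)
The nim-sum is already 0, so every move leaves a nonzero nim-sum — there are no winning moves.

0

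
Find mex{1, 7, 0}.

2

The values 0, 1 are all present; 2 is the first non-negative integer missing from the set.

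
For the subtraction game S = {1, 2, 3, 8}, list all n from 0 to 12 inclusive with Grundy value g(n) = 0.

0, 4, 9

Compute g(0), g(1), … for moves {1, 2, 3, 8}:
k:     0  1  2  3  4  5  6  7  8  9 10 11 12
g(k):  0  1  2  3  0  1  2  3  4  0  1  2  3
The P-positions (g = 0) in 0..12 are 0, 4, 9.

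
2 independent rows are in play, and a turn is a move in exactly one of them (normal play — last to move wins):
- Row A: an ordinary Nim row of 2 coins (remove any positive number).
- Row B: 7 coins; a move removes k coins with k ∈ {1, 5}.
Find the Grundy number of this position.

3

Row A is a plain Nim row of size 2, so its Grundy value is 2.
Build the Grundy sequence for row B with g(k) = mex{g(k−s) : s ∈ {1, 5}, s ≤ k}:
g(0) = mex{} = 0
g(1) = mex{0} = 1
g(2) = mex{1} = 0
g(3) = mex{0} = 1
g(4) = mex{1} = 0
g(5) = mex{0} = 1
g(6) = mex{1} = 0
g(7) = mex{0} = 1
So g(7) = 1.
By the Sprague-Grundy theorem, the Grundy value of a sum of independent games is the XOR of the component values.
Combined value = 2 XOR 1 = 3.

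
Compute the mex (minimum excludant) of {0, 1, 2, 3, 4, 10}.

The values 0, 1, 2, 3, 4 are all present; 5 is the first non-negative integer missing from the set.

5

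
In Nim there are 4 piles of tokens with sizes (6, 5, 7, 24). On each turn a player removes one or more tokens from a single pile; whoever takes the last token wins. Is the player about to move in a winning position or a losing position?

Winning position

Compute the nim-sum pairwise:
6 ⊕ 5 = 3
3 ⊕ 7 = 4
4 ⊕ 24 = 28
The nim-sum is 28 ≠ 0, so this is an N-position: the player to move can win.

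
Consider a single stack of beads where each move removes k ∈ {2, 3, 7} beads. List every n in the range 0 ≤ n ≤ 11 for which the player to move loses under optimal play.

Compute g(0), g(1), … for moves {2, 3, 7}:
k:     0  1  2  3  4  5  6  7  8  9 10 11
g(k):  0  0  1  1  2  0  0  1  1  2  0  0
The P-positions (g = 0) in 0..11 are 0, 1, 5, 6, 10, 11.

0, 1, 5, 6, 10, 11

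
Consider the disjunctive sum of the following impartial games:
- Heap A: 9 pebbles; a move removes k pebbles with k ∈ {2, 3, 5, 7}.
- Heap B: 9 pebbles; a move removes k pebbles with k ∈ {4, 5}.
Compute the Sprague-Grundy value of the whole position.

0

For heap A, compute g(0), g(1), … with moves {2, 3, 5, 7}:
g(0) = mex{} = 0
g(1) = mex{} = 0
g(2) = mex{0} = 1
g(3) = mex{0} = 1
g(4) = mex{0,1} = 2
g(5) = mex{0,1} = 2
g(6) = mex{0,1,2} = 3
g(7) = mex{0,1,2} = 3
g(8) = mex{0,1,2,3} = 4
g(9) = mex{1,2,3} = 0
So g(9) = 0.
Build the Grundy sequence for heap B with g(k) = mex{g(k−s) : s ∈ {4, 5}, s ≤ k}:
g(0) = mex{} = 0
g(1) = mex{} = 0
g(2) = mex{} = 0
g(3) = mex{} = 0
g(4) = mex{0} = 1
g(5) = mex{0} = 1
g(6) = mex{0} = 1
g(7) = mex{0} = 1
g(8) = mex{0,1} = 2
g(9) = mex{1} = 0
So g(9) = 0.
The value of a disjunctive sum is the nim-sum of the parts.
Combined value = 0 XOR 0 = 0.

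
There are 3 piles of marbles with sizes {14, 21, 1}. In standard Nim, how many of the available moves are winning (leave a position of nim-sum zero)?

In binary:
  01110  (14)
  10101  (21)
  00001  (1)
  -----
  11010  (26)
The overall nim-sum is X = 26. A pile of size p has a winning move iff p XOR X < p (reduce it to p XOR X).
  14: 14 XOR 26 = 20 ≥ 14 — no move.
  21: 21 XOR 26 = 15 < 21 — winning move (to 15).
  1: 1 XOR 26 = 27 ≥ 1 — no move.
That gives 1 winning move.

1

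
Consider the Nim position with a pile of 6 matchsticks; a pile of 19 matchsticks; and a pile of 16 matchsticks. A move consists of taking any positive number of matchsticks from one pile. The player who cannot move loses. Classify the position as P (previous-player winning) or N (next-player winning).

Compute the nim-sum pairwise:
6 ⊕ 19 = 21
21 ⊕ 16 = 5
The nim-sum is 5 ≠ 0, so this is an N-position: the player to move can win.

N-position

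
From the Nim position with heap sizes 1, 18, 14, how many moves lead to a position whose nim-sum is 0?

1

Nim-sum: 1 ^ 18 ^ 14 = 29.
The overall nim-sum is X = 29. A heap of size p has a winning move iff p XOR X < p (reduce it to p XOR X).
  1: 1 XOR 29 = 28 ≥ 1 — no move.
  18: 18 XOR 29 = 15 < 18 — winning move (to 15).
  14: 14 XOR 29 = 19 ≥ 14 — no move.
That gives 1 winning move.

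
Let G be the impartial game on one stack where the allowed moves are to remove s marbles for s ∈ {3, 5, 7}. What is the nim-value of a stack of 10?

0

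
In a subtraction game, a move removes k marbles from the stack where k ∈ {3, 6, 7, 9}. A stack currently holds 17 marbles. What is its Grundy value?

1

Compute g(0), g(1), … for moves {3, 6, 7, 9}:
k:     0  1  2  3  4  5  6  7  8  9 10 11 12 13 14 15 16 17
g(k):  0  0  0  1  1  1  2  2  2  3  3  3  0  0  0  1  1  1
So g(17) = 1.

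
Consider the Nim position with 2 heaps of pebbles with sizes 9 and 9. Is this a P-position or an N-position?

Nim-sum: 9 ⊕ 9 = 0.
The nim-sum is 0, so this is a P-position: the player to move is in a losing position under optimal play.

P-position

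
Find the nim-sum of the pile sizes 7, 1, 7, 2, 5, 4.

2

Write each in binary and XOR column by column:
  111  (7)
  001  (1)
  111  (7)
  010  (2)
  101  (5)
  100  (4)
  ---
  010  (2)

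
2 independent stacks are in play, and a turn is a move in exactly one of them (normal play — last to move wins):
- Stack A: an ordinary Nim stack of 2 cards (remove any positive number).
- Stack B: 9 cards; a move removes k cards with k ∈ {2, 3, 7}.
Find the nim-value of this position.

0

Stack A is a plain Nim stack of size 2, so its Grundy value is 2.
Grundy values for stack B (subtraction set {2, 3, 7}):
g(0) = mex{} = 0
g(1) = mex{} = 0
g(2) = mex{0} = 1
g(3) = mex{0} = 1
g(4) = mex{0,1} = 2
g(5) = mex{1} = 0
g(6) = mex{1,2} = 0
g(7) = mex{0,2} = 1
g(8) = mex{0} = 1
g(9) = mex{0,1} = 2
So g(9) = 2.
By the Sprague-Grundy theorem, the Grundy value of a sum of independent games is the XOR of the component values.
Combined value = 2 XOR 2 = 0.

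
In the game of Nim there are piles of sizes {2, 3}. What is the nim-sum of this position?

1

Compute the nim-sum pairwise:
2 ⊕ 3 = 1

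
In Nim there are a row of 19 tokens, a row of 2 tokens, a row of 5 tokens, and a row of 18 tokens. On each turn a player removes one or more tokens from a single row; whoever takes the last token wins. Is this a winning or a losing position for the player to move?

In binary:
  10011  (19)
  00010  (2)
  00101  (5)
  10010  (18)
  -----
  00110  (6)
The nim-sum is 6 ≠ 0, so this is an N-position: the player to move can win.

Winning position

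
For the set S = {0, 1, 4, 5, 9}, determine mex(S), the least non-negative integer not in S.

2

The values 0, 1 are all present; 2 is the first non-negative integer missing from the set.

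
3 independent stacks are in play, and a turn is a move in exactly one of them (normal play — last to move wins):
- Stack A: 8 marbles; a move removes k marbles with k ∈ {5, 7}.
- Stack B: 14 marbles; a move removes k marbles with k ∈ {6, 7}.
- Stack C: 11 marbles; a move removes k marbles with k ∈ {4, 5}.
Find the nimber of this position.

For stack A, compute g(0), g(1), … with moves {5, 7}:
g(0) = mex{} = 0
g(1) = mex{} = 0
g(2) = mex{} = 0
g(3) = mex{} = 0
g(4) = mex{} = 0
g(5) = mex{0} = 1
g(6) = mex{0} = 1
g(7) = mex{0} = 1
g(8) = mex{0} = 1
So g(8) = 1.
For stack B, compute g(0), g(1), … with moves {6, 7}:
k:     0  1  2  3  4  5  6  7  8  9 10 11 12 13 14
g(k):  0  0  0  0  0  0  1  1  1  1  1  1  2  0  0
So g(14) = 0.
Grundy values for stack C (subtraction set {4, 5}):
k:     0  1  2  3  4  5  6  7  8  9 10 11
g(k):  0  0  0  0  1  1  1  1  2  0  0  0
So g(11) = 0.
The value of a disjunctive sum is the nim-sum of the parts.
Combined value = 1 ⊕ 0 ⊕ 0 = 1.

1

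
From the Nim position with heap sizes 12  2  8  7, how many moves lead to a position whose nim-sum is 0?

1

Compute the nim-sum pairwise:
12 ⊕ 2 = 14
14 ⊕ 8 = 6
6 ⊕ 7 = 1
The overall nim-sum is X = 1. A heap of size p has a winning move iff p XOR X < p (reduce it to p XOR X).
  12: 12 XOR 1 = 13 ≥ 12 — no move.
  2: 2 XOR 1 = 3 ≥ 2 — no move.
  8: 8 XOR 1 = 9 ≥ 8 — no move.
  7: 7 XOR 1 = 6 < 7 — winning move (to 6).
That gives 1 winning move.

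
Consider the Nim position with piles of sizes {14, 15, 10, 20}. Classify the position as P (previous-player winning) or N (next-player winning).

N-position

Compute the nim-sum pairwise:
14 ⊕ 15 = 1
1 ⊕ 10 = 11
11 ⊕ 20 = 31
The nim-sum is 31 ≠ 0, so this is an N-position: the player to move can win.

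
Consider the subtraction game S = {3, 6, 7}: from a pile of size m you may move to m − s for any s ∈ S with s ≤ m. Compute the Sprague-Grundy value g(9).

3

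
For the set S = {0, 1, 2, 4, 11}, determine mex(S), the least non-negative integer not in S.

The values 0, 1, 2 are all present; 3 is the first non-negative integer missing from the set.

3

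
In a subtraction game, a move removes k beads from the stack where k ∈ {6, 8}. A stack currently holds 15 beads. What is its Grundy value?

Build the Grundy sequence with g(k) = mex{g(k−s) : s ∈ {6, 8}, s ≤ k}:
k:     0  1  2  3  4  5  6  7  8  9 10 11 12 13 14 15
g(k):  0  0  0  0  0  0  1  1  1  1  1  1  2  2  0  0
So g(15) = 0.

0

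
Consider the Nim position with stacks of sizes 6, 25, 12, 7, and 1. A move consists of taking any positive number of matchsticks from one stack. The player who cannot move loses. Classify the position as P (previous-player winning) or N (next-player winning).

N-position

Write each in binary and XOR column by column:
  00110  (6)
  11001  (25)
  01100  (12)
  00111  (7)
  00001  (1)
  -----
  10101  (21)
The nim-sum is 21 ≠ 0, so this is an N-position: the player to move can win.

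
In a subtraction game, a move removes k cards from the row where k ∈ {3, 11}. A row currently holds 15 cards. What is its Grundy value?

Grundy values for subtraction set {3, 11}:
k:     0  1  2  3  4  5  6  7  8  9 10 11 12 13 14 15
g(k):  0  0  0  1  1  1  0  0  0  1  1  1  2  2  0  0
So g(15) = 0.

0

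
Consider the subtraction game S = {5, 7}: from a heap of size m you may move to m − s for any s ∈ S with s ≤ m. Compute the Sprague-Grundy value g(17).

1

Grundy values for subtraction set {5, 7}:
k:     0  1  2  3  4  5  6  7  8  9 10 11 12 13 14 15 16 17
g(k):  0  0  0  0  0  1  1  1  1  1  2  2  0  0  0  0  0  1
So g(17) = 1.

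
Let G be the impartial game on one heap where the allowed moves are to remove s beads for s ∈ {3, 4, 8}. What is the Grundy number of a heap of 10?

1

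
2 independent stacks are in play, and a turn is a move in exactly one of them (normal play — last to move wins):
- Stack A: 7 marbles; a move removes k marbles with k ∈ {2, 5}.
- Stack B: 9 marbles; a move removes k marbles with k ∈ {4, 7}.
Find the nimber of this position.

2

Build the Grundy sequence for stack A with g(k) = mex{g(k−s) : s ∈ {2, 5}, s ≤ k}:
k:     0  1  2  3  4  5  6  7
g(k):  0  0  1  1  0  2  1  0
So g(7) = 0.
Build the Grundy sequence for stack B with g(k) = mex{g(k−s) : s ∈ {4, 7}, s ≤ k}:
g(0) = mex{} = 0
g(1) = mex{} = 0
g(2) = mex{} = 0
g(3) = mex{} = 0
g(4) = mex{0} = 1
g(5) = mex{0} = 1
g(6) = mex{0} = 1
g(7) = mex{0} = 1
g(8) = mex{0,1} = 2
g(9) = mex{0,1} = 2
So g(9) = 2.
The value of a disjunctive sum is the nim-sum of the parts.
Combined value = 0 XOR 2 = 2.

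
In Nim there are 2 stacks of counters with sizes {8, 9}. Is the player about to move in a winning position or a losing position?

Compute the nim-sum pairwise:
8 XOR 9 = 1
The nim-sum is 1 ≠ 0, so this is an N-position: the player to move can win.

Winning position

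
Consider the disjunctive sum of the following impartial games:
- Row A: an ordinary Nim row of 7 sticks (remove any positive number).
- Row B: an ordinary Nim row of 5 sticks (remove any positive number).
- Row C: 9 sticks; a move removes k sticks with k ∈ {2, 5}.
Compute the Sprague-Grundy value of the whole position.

Row A is a plain Nim row of size 7, so its Grundy value is 7.
Row B is a plain Nim row of size 5, so its Grundy value is 5.
For row C, compute g(0), g(1), … with moves {2, 5}:
g(0) = mex{} = 0
g(1) = mex{} = 0
g(2) = mex{0} = 1
g(3) = mex{0} = 1
g(4) = mex{1} = 0
g(5) = mex{0,1} = 2
g(6) = mex{0} = 1
g(7) = mex{1,2} = 0
g(8) = mex{1} = 0
g(9) = mex{0} = 1
So g(9) = 1.
By the Sprague-Grundy theorem, the Grundy value of a sum of independent games is the XOR of the component values.
Combined value = 7 ⊕ 5 ⊕ 1 = 3.

3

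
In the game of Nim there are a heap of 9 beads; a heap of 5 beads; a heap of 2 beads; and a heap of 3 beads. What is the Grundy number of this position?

Compute the nim-sum pairwise:
9 ^ 5 = 12
12 ^ 2 = 14
14 ^ 3 = 13

13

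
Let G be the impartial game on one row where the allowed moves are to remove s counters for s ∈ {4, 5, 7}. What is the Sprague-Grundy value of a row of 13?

Grundy values for subtraction set {4, 5, 7}:
k:     0  1  2  3  4  5  6  7  8  9 10 11 12 13
g(k):  0  0  0  0  1  1  1  1  2  2  2  0  0  0
So g(13) = 0.

0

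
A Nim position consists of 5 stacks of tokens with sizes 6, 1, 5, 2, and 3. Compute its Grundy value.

3

Nim-sum: 6 ^ 1 ^ 5 ^ 2 ^ 3 = 3.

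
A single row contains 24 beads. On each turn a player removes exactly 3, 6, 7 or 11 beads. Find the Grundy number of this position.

0

Build the Grundy sequence with g(k) = mex{g(k−s) : s ∈ {3, 6, 7, 11}, s ≤ k}:
k:     0  1  2  3  4  5  6  7  8  9 10 11 12 13 14 15 16 17 18 19 20 21 22 23 24
g(k):  0  0  0  1  1  1  2  2  2  3  0  3  4  1  0  0  2  1  1  0  2  2  1  0  0
So g(24) = 0.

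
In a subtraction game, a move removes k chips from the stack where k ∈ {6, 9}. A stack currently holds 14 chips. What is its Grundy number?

Grundy values for subtraction set {6, 9}:
g(0) = mex{} = 0
g(1) = mex{} = 0
g(2) = mex{} = 0
g(3) = mex{} = 0
g(4) = mex{} = 0
g(5) = mex{} = 0
g(6) = mex{0} = 1
g(7) = mex{0} = 1
g(8) = mex{0} = 1
g(9) = mex{0} = 1
g(10) = mex{0} = 1
g(11) = mex{0} = 1
g(12) = mex{0,1} = 2
g(13) = mex{0,1} = 2
g(14) = mex{0,1} = 2
So g(14) = 2.

2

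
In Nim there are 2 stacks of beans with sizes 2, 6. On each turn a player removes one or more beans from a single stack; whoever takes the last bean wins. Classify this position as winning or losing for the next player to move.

Winning position

Nim-sum: 2 ^ 6 = 4.
The nim-sum is 4 ≠ 0, so this is an N-position: the player to move can win.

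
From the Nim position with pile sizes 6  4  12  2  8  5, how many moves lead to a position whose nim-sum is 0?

1

Nim-sum: 6 XOR 4 XOR 12 XOR 2 XOR 8 XOR 5 = 1.
The overall nim-sum is X = 1. A pile of size p has a winning move iff p XOR X < p (reduce it to p XOR X).
  6: 6 XOR 1 = 7 ≥ 6 — no move.
  4: 4 XOR 1 = 5 ≥ 4 — no move.
  12: 12 XOR 1 = 13 ≥ 12 — no move.
  2: 2 XOR 1 = 3 ≥ 2 — no move.
  8: 8 XOR 1 = 9 ≥ 8 — no move.
  5: 5 XOR 1 = 4 < 5 — winning move (to 4).
That gives 1 winning move.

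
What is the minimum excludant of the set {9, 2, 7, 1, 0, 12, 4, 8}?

3

The values 0, 1, 2 are all present; 3 is the first non-negative integer missing from the set.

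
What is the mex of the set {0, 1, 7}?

The values 0, 1 are all present; 2 is the first non-negative integer missing from the set.

2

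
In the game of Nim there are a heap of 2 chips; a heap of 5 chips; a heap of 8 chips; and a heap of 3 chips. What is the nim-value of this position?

Bitwise XOR of the heap sizes:
  0010  (2)
  0101  (5)
  1000  (8)
  0011  (3)
  ----
  1100  (12)

12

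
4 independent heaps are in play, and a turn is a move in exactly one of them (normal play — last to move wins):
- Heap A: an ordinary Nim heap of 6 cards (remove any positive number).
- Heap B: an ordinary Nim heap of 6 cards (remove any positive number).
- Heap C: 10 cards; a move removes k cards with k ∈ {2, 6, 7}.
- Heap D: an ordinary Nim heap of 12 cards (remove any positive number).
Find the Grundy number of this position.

Heap A is a plain Nim heap of size 6, so its Grundy value is 6.
Heap B is a plain Nim heap of size 6, so its Grundy value is 6.
Build the Grundy sequence for heap C with g(k) = mex{g(k−s) : s ∈ {2, 6, 7}, s ≤ k}:
k:     0  1  2  3  4  5  6  7  8  9 10
g(k):  0  0  1  1  0  0  1  1  2  0  3
So g(10) = 3.
Heap D is a plain Nim heap of size 12, so its Grundy value is 12.
The value of a disjunctive sum is the nim-sum of the parts.
Combined value = 6 XOR 6 XOR 3 XOR 12 = 15.

15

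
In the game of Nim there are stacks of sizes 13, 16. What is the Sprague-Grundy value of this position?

In binary:
  01101  (13)
  10000  (16)
  -----
  11101  (29)

29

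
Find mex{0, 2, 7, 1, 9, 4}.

3

The values 0, 1, 2 are all present; 3 is the first non-negative integer missing from the set.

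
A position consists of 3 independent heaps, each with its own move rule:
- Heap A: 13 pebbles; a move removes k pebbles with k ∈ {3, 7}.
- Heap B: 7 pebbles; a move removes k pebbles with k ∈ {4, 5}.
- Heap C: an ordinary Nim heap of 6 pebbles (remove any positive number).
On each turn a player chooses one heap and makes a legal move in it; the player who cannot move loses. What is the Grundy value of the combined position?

6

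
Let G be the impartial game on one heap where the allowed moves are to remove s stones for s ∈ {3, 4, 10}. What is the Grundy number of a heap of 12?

Compute g(0), g(1), … for moves {3, 4, 10}:
g(0) = mex{} = 0
g(1) = mex{} = 0
g(2) = mex{} = 0
g(3) = mex{0} = 1
g(4) = mex{0} = 1
g(5) = mex{0} = 1
g(6) = mex{0,1} = 2
g(7) = mex{1} = 0
g(8) = mex{1} = 0
g(9) = mex{1,2} = 0
g(10) = mex{0,2} = 1
g(11) = mex{0} = 1
g(12) = mex{0} = 1
So g(12) = 1.

1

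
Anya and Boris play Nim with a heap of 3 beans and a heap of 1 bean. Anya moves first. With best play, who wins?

Anya wins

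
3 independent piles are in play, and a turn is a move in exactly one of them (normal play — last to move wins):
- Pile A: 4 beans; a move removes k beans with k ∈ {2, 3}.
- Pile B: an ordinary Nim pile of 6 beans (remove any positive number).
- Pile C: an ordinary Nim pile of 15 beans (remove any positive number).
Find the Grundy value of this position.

For pile A, compute g(0), g(1), … with moves {2, 3}:
k:     0  1  2  3  4
g(k):  0  0  1  1  2
So g(4) = 2.
Pile B is a plain Nim pile of size 6, so its Grundy value is 6.
Pile C is a plain Nim pile of size 15, so its Grundy value is 15.
By the Sprague-Grundy theorem, the Grundy value of a sum of independent games is the XOR of the component values.
Combined value = 2 XOR 6 XOR 15 = 11.

11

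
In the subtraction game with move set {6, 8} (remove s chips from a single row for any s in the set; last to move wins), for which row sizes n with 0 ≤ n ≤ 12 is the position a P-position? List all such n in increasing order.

0, 1, 2, 3, 4, 5

Grundy values for subtraction set {6, 8}:
g(0) = mex{} = 0
g(1) = mex{} = 0
g(2) = mex{} = 0
g(3) = mex{} = 0
g(4) = mex{} = 0
g(5) = mex{} = 0
g(6) = mex{0} = 1
g(7) = mex{0} = 1
g(8) = mex{0} = 1
g(9) = mex{0} = 1
g(10) = mex{0} = 1
g(11) = mex{0} = 1
g(12) = mex{0,1} = 2
The P-positions (g = 0) in 0..12 are 0, 1, 2, 3, 4, 5.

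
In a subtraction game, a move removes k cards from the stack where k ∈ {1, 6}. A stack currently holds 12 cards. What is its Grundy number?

Grundy values for subtraction set {1, 6}:
k:     0  1  2  3  4  5  6  7  8  9 10 11 12
g(k):  0  1  0  1  0  1  2  0  1  0  1  0  1
So g(12) = 1.

1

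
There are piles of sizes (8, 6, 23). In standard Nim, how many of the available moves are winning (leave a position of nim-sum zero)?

Write each in binary and XOR column by column:
  01000  (8)
  00110  (6)
  10111  (23)
  -----
  11001  (25)
The overall nim-sum is X = 25. A pile of size p has a winning move iff p XOR X < p (reduce it to p XOR X).
  8: 8 XOR 25 = 17 ≥ 8 — no move.
  6: 6 XOR 25 = 31 ≥ 6 — no move.
  23: 23 XOR 25 = 14 < 23 — winning move (to 14).
That gives 1 winning move.

1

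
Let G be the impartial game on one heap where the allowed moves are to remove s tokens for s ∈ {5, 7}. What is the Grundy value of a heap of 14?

0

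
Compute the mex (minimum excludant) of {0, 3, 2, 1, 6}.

4

The values 0, 1, 2, 3 are all present; 4 is the first non-negative integer missing from the set.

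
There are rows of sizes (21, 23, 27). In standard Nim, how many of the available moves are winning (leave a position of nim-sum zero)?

3

Compute the nim-sum pairwise:
21 ^ 23 = 2
2 ^ 27 = 25
The overall nim-sum is X = 25. A row of size p has a winning move iff p XOR X < p (reduce it to p XOR X).
  21: 21 XOR 25 = 12 < 21 — winning move (to 12).
  23: 23 XOR 25 = 14 < 23 — winning move (to 14).
  27: 27 XOR 25 = 2 < 27 — winning move (to 2).
That gives 3 winning moves.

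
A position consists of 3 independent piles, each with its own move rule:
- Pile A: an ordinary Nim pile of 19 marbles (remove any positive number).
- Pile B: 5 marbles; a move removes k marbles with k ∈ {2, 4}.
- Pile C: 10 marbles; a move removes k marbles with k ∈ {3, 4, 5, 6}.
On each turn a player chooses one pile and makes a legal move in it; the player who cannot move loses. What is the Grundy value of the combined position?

17

Pile A is a plain Nim pile of size 19, so its Grundy value is 19.
Build the Grundy sequence for pile B with g(k) = mex{g(k−s) : s ∈ {2, 4}, s ≤ k}:
k:     0  1  2  3  4  5
g(k):  0  0  1  1  2  2
So g(5) = 2.
Build the Grundy sequence for pile C with g(k) = mex{g(k−s) : s ∈ {3, 4, 5, 6}, s ≤ k}:
k:     0  1  2  3  4  5  6  7  8  9 10
g(k):  0  0  0  1  1  1  2  2  2  0  0
So g(10) = 0.
By the Sprague-Grundy theorem, the Grundy value of a sum of independent games is the XOR of the component values.
Combined value = 19 XOR 2 XOR 0 = 17.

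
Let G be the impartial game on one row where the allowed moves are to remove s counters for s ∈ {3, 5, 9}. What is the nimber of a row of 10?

Grundy values for subtraction set {3, 5, 9}:
k:     0  1  2  3  4  5  6  7  8  9 10
g(k):  0  0  0  1  1  1  2  2  0  3  3
So g(10) = 3.

3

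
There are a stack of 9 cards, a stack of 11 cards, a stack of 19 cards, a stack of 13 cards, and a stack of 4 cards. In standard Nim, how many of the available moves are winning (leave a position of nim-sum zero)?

1

Nim-sum: 9 XOR 11 XOR 19 XOR 13 XOR 4 = 24.
The overall nim-sum is X = 24. A stack of size p has a winning move iff p XOR X < p (reduce it to p XOR X).
  9: 9 XOR 24 = 17 ≥ 9 — no move.
  11: 11 XOR 24 = 19 ≥ 11 — no move.
  19: 19 XOR 24 = 11 < 19 — winning move (to 11).
  13: 13 XOR 24 = 21 ≥ 13 — no move.
  4: 4 XOR 24 = 28 ≥ 4 — no move.
That gives 1 winning move.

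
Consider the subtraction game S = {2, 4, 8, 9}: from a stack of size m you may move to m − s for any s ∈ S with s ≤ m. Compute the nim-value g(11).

2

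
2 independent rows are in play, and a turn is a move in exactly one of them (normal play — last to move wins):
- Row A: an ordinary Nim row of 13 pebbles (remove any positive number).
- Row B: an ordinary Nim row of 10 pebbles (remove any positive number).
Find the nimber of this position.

Row A is a plain Nim row of size 13, so its Grundy value is 13.
Row B is a plain Nim row of size 10, so its Grundy value is 10.
The value of a disjunctive sum is the nim-sum of the parts.
Combined value = 13 ⊕ 10 = 7.

7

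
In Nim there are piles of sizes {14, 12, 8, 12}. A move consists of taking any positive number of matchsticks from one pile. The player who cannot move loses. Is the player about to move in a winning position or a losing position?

Winning position

Write each in binary and XOR column by column:
  1110  (14)
  1100  (12)
  1000  (8)
  1100  (12)
  ----
  0110  (6)
The nim-sum is 6 ≠ 0, so this is an N-position: the player to move can win.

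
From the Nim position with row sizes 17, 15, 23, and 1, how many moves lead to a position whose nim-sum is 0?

1

Write each in binary and XOR column by column:
  10001  (17)
  01111  (15)
  10111  (23)
  00001  (1)
  -----
  01000  (8)
The overall nim-sum is X = 8. A row of size p has a winning move iff p XOR X < p (reduce it to p XOR X).
  17: 17 XOR 8 = 25 ≥ 17 — no move.
  15: 15 XOR 8 = 7 < 15 — winning move (to 7).
  23: 23 XOR 8 = 31 ≥ 23 — no move.
  1: 1 XOR 8 = 9 ≥ 1 — no move.
That gives 1 winning move.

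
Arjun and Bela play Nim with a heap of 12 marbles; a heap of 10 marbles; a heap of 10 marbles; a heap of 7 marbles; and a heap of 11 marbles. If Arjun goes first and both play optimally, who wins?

Compute the nim-sum pairwise:
12 ^ 10 = 6
6 ^ 10 = 12
12 ^ 7 = 11
11 ^ 11 = 0
The nim-sum is 0, so this is a P-position: the player to move is in a losing position under optimal play; Arjun is about to move from it and so loses — Bela wins.

Bela wins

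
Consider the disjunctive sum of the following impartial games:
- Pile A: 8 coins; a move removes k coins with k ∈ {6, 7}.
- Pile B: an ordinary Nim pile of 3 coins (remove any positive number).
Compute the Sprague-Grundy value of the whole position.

Grundy values for pile A (subtraction set {6, 7}):
g(0) = mex{} = 0
g(1) = mex{} = 0
g(2) = mex{} = 0
g(3) = mex{} = 0
g(4) = mex{} = 0
g(5) = mex{} = 0
g(6) = mex{0} = 1
g(7) = mex{0} = 1
g(8) = mex{0} = 1
So g(8) = 1.
Pile B is a plain Nim pile of size 3, so its Grundy value is 3.
The value of a disjunctive sum is the nim-sum of the parts.
Combined value = 1 XOR 3 = 2.

2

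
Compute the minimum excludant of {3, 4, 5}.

0

0 is not in the set, so the mex is 0.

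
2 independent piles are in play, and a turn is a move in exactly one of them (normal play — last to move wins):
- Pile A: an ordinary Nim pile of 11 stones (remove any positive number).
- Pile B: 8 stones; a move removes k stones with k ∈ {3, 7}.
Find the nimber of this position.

9

Pile A is a plain Nim pile of size 11, so its Grundy value is 11.
Grundy values for pile B (subtraction set {3, 7}):
g(0) = mex{} = 0
g(1) = mex{} = 0
g(2) = mex{} = 0
g(3) = mex{0} = 1
g(4) = mex{0} = 1
g(5) = mex{0} = 1
g(6) = mex{1} = 0
g(7) = mex{0,1} = 2
g(8) = mex{0,1} = 2
So g(8) = 2.
The value of a disjunctive sum is the nim-sum of the parts.
Combined value = 11 ⊕ 2 = 9.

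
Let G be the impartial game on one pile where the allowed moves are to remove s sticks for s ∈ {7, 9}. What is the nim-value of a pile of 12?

1

Build the Grundy sequence with g(k) = mex{g(k−s) : s ∈ {7, 9}, s ≤ k}:
k:     0  1  2  3  4  5  6  7  8  9 10 11 12
g(k):  0  0  0  0  0  0  0  1  1  1  1  1  1
So g(12) = 1.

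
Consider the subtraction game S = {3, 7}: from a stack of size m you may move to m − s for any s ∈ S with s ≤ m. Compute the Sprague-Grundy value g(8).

2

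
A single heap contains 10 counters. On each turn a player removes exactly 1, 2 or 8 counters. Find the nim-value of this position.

1

Grundy values for subtraction set {1, 2, 8}:
g(0) = mex{} = 0
g(1) = mex{0} = 1
g(2) = mex{0,1} = 2
g(3) = mex{1,2} = 0
g(4) = mex{0,2} = 1
g(5) = mex{0,1} = 2
g(6) = mex{1,2} = 0
g(7) = mex{0,2} = 1
g(8) = mex{0,1} = 2
g(9) = mex{1,2} = 0
g(10) = mex{0,2} = 1
So g(10) = 1.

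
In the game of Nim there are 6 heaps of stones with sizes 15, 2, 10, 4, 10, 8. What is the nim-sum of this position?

1

Nim-sum: 15 ^ 2 ^ 10 ^ 4 ^ 10 ^ 8 = 1.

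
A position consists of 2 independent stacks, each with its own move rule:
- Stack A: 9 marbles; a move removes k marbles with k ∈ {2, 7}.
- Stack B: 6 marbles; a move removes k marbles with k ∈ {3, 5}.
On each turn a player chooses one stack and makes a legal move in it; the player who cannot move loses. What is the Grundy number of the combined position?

Build the Grundy sequence for stack A with g(k) = mex{g(k−s) : s ∈ {2, 7}, s ≤ k}:
k:     0  1  2  3  4  5  6  7  8  9
g(k):  0  0  1  1  0  0  1  1  2  0
So g(9) = 0.
Build the Grundy sequence for stack B with g(k) = mex{g(k−s) : s ∈ {3, 5}, s ≤ k}:
k:     0  1  2  3  4  5  6
g(k):  0  0  0  1  1  1  2
So g(6) = 2.
By the Sprague-Grundy theorem, the Grundy value of a sum of independent games is the XOR of the component values.
Combined value = 0 XOR 2 = 2.

2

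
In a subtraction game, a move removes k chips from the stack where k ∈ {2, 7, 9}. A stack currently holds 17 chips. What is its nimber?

Compute g(0), g(1), … for moves {2, 7, 9}:
k:     0  1  2  3  4  5  6  7  8  9 10 11 12 13 14 15 16 17
g(k):  0  0  1  1  0  0  1  1  2  2  3  3  2  2  3  0  0  1
So g(17) = 1.

1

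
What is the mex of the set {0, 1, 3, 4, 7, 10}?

The values 0, 1 are all present; 2 is the first non-negative integer missing from the set.

2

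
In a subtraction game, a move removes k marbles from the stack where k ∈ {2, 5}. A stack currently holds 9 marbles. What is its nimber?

1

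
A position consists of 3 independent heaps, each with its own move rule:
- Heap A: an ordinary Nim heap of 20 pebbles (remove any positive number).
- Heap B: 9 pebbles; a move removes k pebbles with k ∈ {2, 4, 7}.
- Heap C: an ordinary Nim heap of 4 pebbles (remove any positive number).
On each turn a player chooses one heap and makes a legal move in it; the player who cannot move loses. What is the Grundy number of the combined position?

16

Heap A is a plain Nim heap of size 20, so its Grundy value is 20.
For heap B, compute g(0), g(1), … with moves {2, 4, 7}:
k:     0  1  2  3  4  5  6  7  8  9
g(k):  0  0  1  1  2  2  0  3  1  0
So g(9) = 0.
Heap C is a plain Nim heap of size 4, so its Grundy value is 4.
The value of a disjunctive sum is the nim-sum of the parts.
Combined value = 20 ⊕ 0 ⊕ 4 = 16.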